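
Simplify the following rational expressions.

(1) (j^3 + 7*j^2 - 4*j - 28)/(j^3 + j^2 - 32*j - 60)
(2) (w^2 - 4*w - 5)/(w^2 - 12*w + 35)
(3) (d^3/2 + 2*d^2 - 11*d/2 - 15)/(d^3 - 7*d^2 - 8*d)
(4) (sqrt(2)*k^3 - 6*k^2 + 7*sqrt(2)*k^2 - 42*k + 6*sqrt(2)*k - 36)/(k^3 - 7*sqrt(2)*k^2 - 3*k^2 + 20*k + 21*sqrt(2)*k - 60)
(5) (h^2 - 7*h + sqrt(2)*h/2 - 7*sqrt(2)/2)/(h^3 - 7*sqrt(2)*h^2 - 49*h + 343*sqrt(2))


(1) = (j^2 + 5*j - 14)/(j^2 - j - 30)
(2) = (w + 1)/(w - 7)
(3) = (d^3 + 4*d^2 - 11*d - 30)/(2*d^3 - 14*d^2 - 16*d)
(4) = (sqrt(2)*k^3 + k^2*(-6 + 7*sqrt(2)) + k*(-42 + 6*sqrt(2)) - 36)/(k^3 + k^2*(-7*sqrt(2) - 3) + k*(20 + 21*sqrt(2)) - 60)
(5) = (2*h + sqrt(2))/(2*h^2 + h*(14 - 14*sqrt(2)) - 98*sqrt(2))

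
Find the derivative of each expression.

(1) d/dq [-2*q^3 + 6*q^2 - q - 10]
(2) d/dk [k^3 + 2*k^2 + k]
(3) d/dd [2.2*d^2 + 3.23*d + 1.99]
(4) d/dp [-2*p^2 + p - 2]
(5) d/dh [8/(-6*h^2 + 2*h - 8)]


(1) = -6*q^2 + 12*q - 1
(2) = 3*k^2 + 4*k + 1
(3) = 4.4*d + 3.23
(4) = 1 - 4*p
(5) = 4*(6*h - 1)/(3*h^2 - h + 4)^2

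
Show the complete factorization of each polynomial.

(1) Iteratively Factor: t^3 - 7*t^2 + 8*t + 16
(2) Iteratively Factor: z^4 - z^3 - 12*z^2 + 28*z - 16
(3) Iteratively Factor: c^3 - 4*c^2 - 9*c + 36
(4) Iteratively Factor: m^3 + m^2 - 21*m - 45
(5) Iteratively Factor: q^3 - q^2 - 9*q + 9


(1) = (t + 1)*(t^2 - 8*t + 16) = (t - 4)*(t + 1)*(t - 4)
(2) = (z + 4)*(z^3 - 5*z^2 + 8*z - 4) = (z - 2)*(z + 4)*(z^2 - 3*z + 2) = (z - 2)*(z - 1)*(z + 4)*(z - 2)
(3) = (c + 3)*(c^2 - 7*c + 12) = (c - 4)*(c + 3)*(c - 3)
(4) = (m + 3)*(m^2 - 2*m - 15) = (m + 3)^2*(m - 5)
(5) = (q + 3)*(q^2 - 4*q + 3) = (q - 1)*(q + 3)*(q - 3)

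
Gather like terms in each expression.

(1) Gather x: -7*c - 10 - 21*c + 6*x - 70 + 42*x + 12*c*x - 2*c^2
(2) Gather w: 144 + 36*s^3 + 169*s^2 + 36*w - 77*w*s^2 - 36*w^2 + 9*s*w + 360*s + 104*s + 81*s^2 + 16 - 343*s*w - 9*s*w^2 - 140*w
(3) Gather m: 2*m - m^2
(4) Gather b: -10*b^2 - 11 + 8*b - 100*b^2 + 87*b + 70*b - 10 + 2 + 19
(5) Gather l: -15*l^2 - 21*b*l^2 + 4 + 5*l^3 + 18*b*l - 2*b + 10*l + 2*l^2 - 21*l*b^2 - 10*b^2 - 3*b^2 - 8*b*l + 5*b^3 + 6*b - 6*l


(1) = -2*c^2 - 28*c + x*(12*c + 48) - 80
(2) = 36*s^3 + 250*s^2 + 464*s + w^2*(-9*s - 36) + w*(-77*s^2 - 334*s - 104) + 160
(3) = -m^2 + 2*m
(4) = -110*b^2 + 165*b
(5) = 5*b^3 - 13*b^2 + 4*b + 5*l^3 + l^2*(-21*b - 13) + l*(-21*b^2 + 10*b + 4) + 4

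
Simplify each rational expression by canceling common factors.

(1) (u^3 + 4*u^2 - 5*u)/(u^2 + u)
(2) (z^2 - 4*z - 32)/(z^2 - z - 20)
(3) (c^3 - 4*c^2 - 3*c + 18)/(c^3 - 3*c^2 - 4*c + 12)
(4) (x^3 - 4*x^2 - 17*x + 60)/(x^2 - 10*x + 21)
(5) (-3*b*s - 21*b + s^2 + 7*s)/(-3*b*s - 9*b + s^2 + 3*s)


(1) = (u^2 + 4*u - 5)/(u + 1)
(2) = (z - 8)/(z - 5)
(3) = (c - 3)/(c - 2)
(4) = (x^2 - x - 20)/(x - 7)
(5) = (s + 7)/(s + 3)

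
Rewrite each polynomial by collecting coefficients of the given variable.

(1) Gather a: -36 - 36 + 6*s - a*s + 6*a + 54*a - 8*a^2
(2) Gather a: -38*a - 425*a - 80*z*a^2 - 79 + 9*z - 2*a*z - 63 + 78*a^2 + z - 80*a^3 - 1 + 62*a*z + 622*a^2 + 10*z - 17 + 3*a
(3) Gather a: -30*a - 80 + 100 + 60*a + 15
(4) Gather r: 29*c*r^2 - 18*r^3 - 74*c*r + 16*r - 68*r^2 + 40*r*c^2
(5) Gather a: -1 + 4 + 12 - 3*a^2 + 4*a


(1) = -8*a^2 + a*(60 - s) + 6*s - 72
(2) = -80*a^3 + a^2*(700 - 80*z) + a*(60*z - 460) + 20*z - 160
(3) = 30*a + 35
(4) = -18*r^3 + r^2*(29*c - 68) + r*(40*c^2 - 74*c + 16)
(5) = -3*a^2 + 4*a + 15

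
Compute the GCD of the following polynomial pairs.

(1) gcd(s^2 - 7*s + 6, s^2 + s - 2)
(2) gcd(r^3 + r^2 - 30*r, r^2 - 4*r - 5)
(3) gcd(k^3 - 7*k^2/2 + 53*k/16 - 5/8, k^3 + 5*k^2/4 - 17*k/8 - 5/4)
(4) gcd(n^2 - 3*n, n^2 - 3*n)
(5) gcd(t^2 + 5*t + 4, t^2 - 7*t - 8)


(1) = gcd((s - 6)*(s - 1), (s - 1)*(s + 2)) = s - 1
(2) = gcd(r*(r - 5)*(r + 6), (r - 5)*(r + 1)) = r - 5
(3) = gcd((k - 2)*(k - 5/4)*(k - 1/4), (k - 5/4)*(k + 1/2)*(k + 2)) = k - 5/4
(4) = n^2 - 3*n
(5) = t + 1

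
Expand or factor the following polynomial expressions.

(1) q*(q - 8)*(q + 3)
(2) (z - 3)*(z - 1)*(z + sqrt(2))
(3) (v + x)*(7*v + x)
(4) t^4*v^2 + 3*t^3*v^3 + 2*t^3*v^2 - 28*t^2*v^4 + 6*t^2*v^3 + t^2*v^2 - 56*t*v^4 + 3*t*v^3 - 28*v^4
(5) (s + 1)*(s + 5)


(1) = q^3 - 5*q^2 - 24*q
(2) = z^3 - 4*z^2 + sqrt(2)*z^2 - 4*sqrt(2)*z + 3*z + 3*sqrt(2)
(3) = 7*v^2 + 8*v*x + x^2
(4) = (t - 4*v)*(t + 7*v)*(t*v + v)^2
(5) = s^2 + 6*s + 5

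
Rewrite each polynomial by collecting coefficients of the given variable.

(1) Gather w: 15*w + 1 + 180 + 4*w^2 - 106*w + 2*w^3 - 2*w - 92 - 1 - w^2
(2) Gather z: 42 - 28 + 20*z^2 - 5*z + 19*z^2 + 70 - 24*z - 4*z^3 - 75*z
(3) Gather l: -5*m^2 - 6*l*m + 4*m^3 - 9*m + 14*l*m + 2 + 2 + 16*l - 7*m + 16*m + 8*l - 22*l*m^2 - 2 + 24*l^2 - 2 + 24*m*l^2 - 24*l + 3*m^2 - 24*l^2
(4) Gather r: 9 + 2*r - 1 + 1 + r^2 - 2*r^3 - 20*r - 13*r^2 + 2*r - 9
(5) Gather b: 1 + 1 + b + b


(1) = 2*w^3 + 3*w^2 - 93*w + 88
(2) = -4*z^3 + 39*z^2 - 104*z + 84
(3) = 24*l^2*m + l*(-22*m^2 + 8*m) + 4*m^3 - 2*m^2
(4) = -2*r^3 - 12*r^2 - 16*r
(5) = 2*b + 2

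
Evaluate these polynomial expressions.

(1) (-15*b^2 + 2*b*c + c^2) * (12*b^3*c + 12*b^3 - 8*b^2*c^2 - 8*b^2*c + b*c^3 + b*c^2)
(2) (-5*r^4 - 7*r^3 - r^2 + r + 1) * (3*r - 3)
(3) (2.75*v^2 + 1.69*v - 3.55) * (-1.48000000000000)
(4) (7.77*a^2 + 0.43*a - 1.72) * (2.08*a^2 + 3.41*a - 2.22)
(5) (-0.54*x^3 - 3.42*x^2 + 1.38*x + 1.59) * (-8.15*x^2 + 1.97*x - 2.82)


(1) = -180*b^5*c - 180*b^5 + 144*b^4*c^2 + 144*b^4*c - 19*b^3*c^3 - 19*b^3*c^2 - 6*b^2*c^4 - 6*b^2*c^3 + b*c^5 + b*c^4
(2) = -15*r^5 - 6*r^4 + 18*r^3 + 6*r^2 - 3
(3) = -4.07*v^2 - 2.5012*v + 5.254
(4) = 16.1616*a^4 + 27.3901*a^3 - 19.3607*a^2 - 6.8198*a + 3.8184
(5) = 4.401*x^5 + 26.8092*x^4 - 16.4616*x^3 - 0.5955*x^2 - 0.7593*x - 4.4838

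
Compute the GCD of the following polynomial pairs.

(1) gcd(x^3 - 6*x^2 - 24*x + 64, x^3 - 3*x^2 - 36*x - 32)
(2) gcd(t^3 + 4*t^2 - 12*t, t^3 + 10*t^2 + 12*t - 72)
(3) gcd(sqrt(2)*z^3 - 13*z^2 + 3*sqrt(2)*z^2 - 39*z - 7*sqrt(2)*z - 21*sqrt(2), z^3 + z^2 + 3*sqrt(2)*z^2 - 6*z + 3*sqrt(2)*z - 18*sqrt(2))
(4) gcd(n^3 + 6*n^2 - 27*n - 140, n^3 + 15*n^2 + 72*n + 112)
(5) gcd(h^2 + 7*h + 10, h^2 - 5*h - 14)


(1) = gcd((x - 8)*(x - 2)*(x + 4), (x - 8)*(x + 1)*(x + 4)) = x^2 - 4*x - 32
(2) = t^2 + 4*t - 12
(3) = z + 3
(4) = gcd((n - 5)*(n + 4)*(n + 7), (n + 4)^2*(n + 7)) = n^2 + 11*n + 28
(5) = gcd((h + 2)*(h + 5), (h - 7)*(h + 2)) = h + 2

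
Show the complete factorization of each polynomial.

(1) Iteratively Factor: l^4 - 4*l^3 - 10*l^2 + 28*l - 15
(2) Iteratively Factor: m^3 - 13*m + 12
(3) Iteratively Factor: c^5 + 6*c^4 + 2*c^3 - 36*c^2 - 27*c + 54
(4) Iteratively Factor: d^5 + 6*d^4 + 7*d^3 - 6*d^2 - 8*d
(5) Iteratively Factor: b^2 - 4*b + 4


(1) = (l - 5)*(l^3 + l^2 - 5*l + 3) = (l - 5)*(l + 3)*(l^2 - 2*l + 1) = (l - 5)*(l - 1)*(l + 3)*(l - 1)
(2) = (m - 3)*(m^2 + 3*m - 4) = (m - 3)*(m - 1)*(m + 4)
(3) = (c + 3)*(c^4 + 3*c^3 - 7*c^2 - 15*c + 18) = (c - 2)*(c + 3)*(c^3 + 5*c^2 + 3*c - 9) = (c - 2)*(c + 3)^2*(c^2 + 2*c - 3) = (c - 2)*(c + 3)^3*(c - 1)
(4) = (d)*(d^4 + 6*d^3 + 7*d^2 - 6*d - 8) = d*(d - 1)*(d^3 + 7*d^2 + 14*d + 8) = d*(d - 1)*(d + 2)*(d^2 + 5*d + 4) = d*(d - 1)*(d + 2)*(d + 4)*(d + 1)
(5) = (b - 2)*(b - 2)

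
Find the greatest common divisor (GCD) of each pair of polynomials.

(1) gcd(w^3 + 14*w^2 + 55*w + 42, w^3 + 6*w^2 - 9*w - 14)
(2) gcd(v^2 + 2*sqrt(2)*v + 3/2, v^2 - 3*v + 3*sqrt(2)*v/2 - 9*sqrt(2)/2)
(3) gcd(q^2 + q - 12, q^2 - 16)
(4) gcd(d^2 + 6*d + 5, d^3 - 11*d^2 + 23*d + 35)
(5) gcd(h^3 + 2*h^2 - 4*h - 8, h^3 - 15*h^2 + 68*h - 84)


(1) = gcd((w + 1)*(w + 6)*(w + 7), (w - 2)*(w + 1)*(w + 7)) = w^2 + 8*w + 7
(2) = v + 3*sqrt(2)/2
(3) = gcd((q - 3)*(q + 4), (q - 4)*(q + 4)) = q + 4
(4) = d + 1
(5) = h - 2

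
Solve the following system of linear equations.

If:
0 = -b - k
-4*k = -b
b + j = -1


Then:
b = 0
j = -1
k = 0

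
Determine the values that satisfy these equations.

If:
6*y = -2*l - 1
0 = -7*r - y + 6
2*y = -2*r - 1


Then:
l = 17/4
r = 13/12
y = -19/12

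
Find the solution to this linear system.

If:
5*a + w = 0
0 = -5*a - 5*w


Then:
a = 0
w = 0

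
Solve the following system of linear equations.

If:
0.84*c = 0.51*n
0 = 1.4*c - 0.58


Then:
c = 0.41
n = 0.68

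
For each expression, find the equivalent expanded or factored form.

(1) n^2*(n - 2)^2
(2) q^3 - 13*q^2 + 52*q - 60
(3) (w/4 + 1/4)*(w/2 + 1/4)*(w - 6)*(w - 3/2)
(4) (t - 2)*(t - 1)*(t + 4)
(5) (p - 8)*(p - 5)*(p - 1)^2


(1) = n^4 - 4*n^3 + 4*n^2
(2) = (q - 6)*(q - 5)*(q - 2)
(3) = w^4/8 - 3*w^3/4 - 7*w^2/32 + 39*w/32 + 9/16
(4) = t^3 + t^2 - 10*t + 8
(5) = p^4 - 15*p^3 + 67*p^2 - 93*p + 40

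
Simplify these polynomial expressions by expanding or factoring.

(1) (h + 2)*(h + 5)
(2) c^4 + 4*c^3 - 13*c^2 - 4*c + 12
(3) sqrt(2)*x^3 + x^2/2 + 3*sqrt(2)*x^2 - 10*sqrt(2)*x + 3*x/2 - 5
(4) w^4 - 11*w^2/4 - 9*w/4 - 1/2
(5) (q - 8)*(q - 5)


(1) = h^2 + 7*h + 10
(2) = (c - 2)*(c - 1)*(c + 1)*(c + 6)
(3) = (x - 2)*(x + 5)*(sqrt(2)*x + 1/2)
(4) = (w - 2)*(w + 1/2)^2*(w + 1)
(5) = q^2 - 13*q + 40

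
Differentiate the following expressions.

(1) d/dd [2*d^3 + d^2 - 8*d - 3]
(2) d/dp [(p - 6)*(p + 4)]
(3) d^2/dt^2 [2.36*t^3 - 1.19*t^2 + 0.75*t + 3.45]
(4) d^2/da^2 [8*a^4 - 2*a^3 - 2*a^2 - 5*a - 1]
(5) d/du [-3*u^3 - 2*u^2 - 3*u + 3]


(1) = 6*d^2 + 2*d - 8
(2) = 2*p - 2
(3) = 14.16*t - 2.38
(4) = 96*a^2 - 12*a - 4
(5) = -9*u^2 - 4*u - 3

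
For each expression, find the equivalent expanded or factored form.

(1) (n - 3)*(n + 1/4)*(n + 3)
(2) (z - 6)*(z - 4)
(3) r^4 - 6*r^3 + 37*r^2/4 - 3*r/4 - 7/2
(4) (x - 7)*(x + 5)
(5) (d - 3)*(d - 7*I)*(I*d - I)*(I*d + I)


(1) = n^3 + n^2/4 - 9*n - 9/4
(2) = z^2 - 10*z + 24
(3) = (r - 7/2)*(r - 2)*(r - 1)*(r + 1/2)
(4) = x^2 - 2*x - 35
(5) = -d^4 + 3*d^3 + 7*I*d^3 + d^2 - 21*I*d^2 - 3*d - 7*I*d + 21*I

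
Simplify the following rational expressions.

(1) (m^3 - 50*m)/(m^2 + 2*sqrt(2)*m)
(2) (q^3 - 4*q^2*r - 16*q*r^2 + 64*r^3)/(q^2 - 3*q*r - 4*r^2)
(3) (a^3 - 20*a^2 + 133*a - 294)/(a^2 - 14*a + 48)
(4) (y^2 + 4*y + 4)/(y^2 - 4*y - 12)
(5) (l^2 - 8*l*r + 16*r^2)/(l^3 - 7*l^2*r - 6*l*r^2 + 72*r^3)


(1) = (m^2 - 50)/(m + 2*sqrt(2))
(2) = (q^2 - 16*r^2)/(q + r)
(3) = (a^2 - 14*a + 49)/(a - 8)
(4) = (y + 2)/(y - 6)
(5) = (-l + 4*r)/(-l^2 + 3*l*r + 18*r^2)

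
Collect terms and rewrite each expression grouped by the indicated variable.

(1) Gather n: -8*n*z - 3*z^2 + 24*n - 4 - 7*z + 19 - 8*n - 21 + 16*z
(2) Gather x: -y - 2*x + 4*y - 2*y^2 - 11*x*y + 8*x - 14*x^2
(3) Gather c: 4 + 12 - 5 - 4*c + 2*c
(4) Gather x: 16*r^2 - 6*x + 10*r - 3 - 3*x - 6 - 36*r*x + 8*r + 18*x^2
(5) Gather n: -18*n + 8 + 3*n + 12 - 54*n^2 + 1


(1) = n*(16 - 8*z) - 3*z^2 + 9*z - 6
(2) = -14*x^2 + x*(6 - 11*y) - 2*y^2 + 3*y
(3) = 11 - 2*c
(4) = 16*r^2 + 18*r + 18*x^2 + x*(-36*r - 9) - 9
(5) = -54*n^2 - 15*n + 21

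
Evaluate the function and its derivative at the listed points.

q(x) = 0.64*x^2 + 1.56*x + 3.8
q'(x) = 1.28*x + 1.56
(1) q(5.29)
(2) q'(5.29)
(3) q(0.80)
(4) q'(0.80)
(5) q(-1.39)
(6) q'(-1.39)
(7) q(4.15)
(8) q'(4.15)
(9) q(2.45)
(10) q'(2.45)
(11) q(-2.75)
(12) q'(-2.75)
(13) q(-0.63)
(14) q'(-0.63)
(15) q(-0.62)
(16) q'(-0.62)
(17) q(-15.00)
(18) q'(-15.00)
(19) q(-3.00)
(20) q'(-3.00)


(1) = 29.96
(2) = 8.33
(3) = 5.46
(4) = 2.58
(5) = 2.87
(6) = -0.22
(7) = 21.30
(8) = 6.87
(9) = 11.46
(10) = 4.70
(11) = 4.35
(12) = -1.96
(13) = 3.07
(14) = 0.75
(15) = 3.08
(16) = 0.77
(17) = 124.40
(18) = -17.64
(19) = 4.88
(20) = -2.28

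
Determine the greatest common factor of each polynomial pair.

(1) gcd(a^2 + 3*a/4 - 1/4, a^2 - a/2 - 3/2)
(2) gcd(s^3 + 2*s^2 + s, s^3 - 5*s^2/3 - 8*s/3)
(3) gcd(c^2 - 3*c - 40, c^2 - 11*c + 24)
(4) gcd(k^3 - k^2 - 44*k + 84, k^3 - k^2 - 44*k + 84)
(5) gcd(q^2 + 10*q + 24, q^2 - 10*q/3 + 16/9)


(1) = a + 1
(2) = s^2 + s
(3) = c - 8
(4) = k^3 - k^2 - 44*k + 84
(5) = 1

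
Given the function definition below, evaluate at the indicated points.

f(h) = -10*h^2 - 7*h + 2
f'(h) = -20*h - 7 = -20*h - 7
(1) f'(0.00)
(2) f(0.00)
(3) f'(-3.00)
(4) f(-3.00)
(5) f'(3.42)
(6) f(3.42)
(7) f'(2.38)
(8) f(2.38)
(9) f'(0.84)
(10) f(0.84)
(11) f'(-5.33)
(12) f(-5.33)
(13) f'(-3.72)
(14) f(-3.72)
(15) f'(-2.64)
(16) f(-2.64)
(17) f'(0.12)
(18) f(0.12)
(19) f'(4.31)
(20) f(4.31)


(1) = -7.00
(2) = 2.00
(3) = 53.00
(4) = -67.00
(5) = -75.40
(6) = -138.90
(7) = -54.60
(8) = -71.30
(9) = -23.80
(10) = -10.94
(11) = 99.60
(12) = -244.78
(13) = 67.40
(14) = -110.34
(15) = 45.80
(16) = -49.22
(17) = -9.40
(18) = 1.02
(19) = -93.20
(20) = -213.93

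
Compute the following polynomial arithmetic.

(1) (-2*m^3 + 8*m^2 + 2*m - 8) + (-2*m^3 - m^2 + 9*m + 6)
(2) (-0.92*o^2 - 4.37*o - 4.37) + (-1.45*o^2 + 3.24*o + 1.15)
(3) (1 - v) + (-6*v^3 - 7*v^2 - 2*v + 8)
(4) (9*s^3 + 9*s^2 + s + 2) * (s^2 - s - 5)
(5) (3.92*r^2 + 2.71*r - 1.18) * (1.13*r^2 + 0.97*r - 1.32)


(1) = -4*m^3 + 7*m^2 + 11*m - 2
(2) = -2.37*o^2 - 1.13*o - 3.22
(3) = -6*v^3 - 7*v^2 - 3*v + 9
(4) = 9*s^5 - 53*s^3 - 44*s^2 - 7*s - 10
(5) = 4.4296*r^4 + 6.8647*r^3 - 3.8791*r^2 - 4.7218*r + 1.5576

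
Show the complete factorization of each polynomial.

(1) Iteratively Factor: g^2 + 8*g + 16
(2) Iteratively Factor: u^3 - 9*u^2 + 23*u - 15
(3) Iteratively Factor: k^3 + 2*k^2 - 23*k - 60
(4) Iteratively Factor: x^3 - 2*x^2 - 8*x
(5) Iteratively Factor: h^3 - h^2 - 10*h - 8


(1) = (g + 4)*(g + 4)
(2) = (u - 5)*(u^2 - 4*u + 3) = (u - 5)*(u - 3)*(u - 1)
(3) = (k - 5)*(k^2 + 7*k + 12) = (k - 5)*(k + 3)*(k + 4)
(4) = (x - 4)*(x^2 + 2*x) = x*(x - 4)*(x + 2)
(5) = (h + 2)*(h^2 - 3*h - 4) = (h + 1)*(h + 2)*(h - 4)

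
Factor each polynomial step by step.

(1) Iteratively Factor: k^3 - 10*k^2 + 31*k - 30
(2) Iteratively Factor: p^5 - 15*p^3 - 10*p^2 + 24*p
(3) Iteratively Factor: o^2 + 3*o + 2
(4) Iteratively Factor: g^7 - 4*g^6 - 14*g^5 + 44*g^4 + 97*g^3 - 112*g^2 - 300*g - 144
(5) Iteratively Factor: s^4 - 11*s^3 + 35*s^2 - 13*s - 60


(1) = (k - 2)*(k^2 - 8*k + 15) = (k - 5)*(k - 2)*(k - 3)
(2) = (p - 4)*(p^4 + 4*p^3 + p^2 - 6*p) = (p - 4)*(p + 2)*(p^3 + 2*p^2 - 3*p) = (p - 4)*(p - 1)*(p + 2)*(p^2 + 3*p) = (p - 4)*(p - 1)*(p + 2)*(p + 3)*(p)
(3) = (o + 1)*(o + 2)
(4) = (g + 1)*(g^6 - 5*g^5 - 9*g^4 + 53*g^3 + 44*g^2 - 156*g - 144) = (g + 1)*(g + 2)*(g^5 - 7*g^4 + 5*g^3 + 43*g^2 - 42*g - 72) = (g + 1)^2*(g + 2)*(g^4 - 8*g^3 + 13*g^2 + 30*g - 72) = (g - 3)*(g + 1)^2*(g + 2)*(g^3 - 5*g^2 - 2*g + 24) = (g - 3)^2*(g + 1)^2*(g + 2)*(g^2 - 2*g - 8) = (g - 4)*(g - 3)^2*(g + 1)^2*(g + 2)*(g + 2)
(5) = (s - 5)*(s^3 - 6*s^2 + 5*s + 12) = (s - 5)*(s - 4)*(s^2 - 2*s - 3) = (s - 5)*(s - 4)*(s + 1)*(s - 3)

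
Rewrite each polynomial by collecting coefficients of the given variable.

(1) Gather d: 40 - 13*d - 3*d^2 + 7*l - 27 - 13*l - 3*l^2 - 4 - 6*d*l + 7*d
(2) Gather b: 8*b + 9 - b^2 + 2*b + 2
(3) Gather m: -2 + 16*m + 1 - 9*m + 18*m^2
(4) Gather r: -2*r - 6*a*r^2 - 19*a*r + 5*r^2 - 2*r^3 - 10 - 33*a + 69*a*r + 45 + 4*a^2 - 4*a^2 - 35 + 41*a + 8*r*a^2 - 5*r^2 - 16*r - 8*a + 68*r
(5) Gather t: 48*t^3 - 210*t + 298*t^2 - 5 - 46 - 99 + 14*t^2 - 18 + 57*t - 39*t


(1) = -3*d^2 + d*(-6*l - 6) - 3*l^2 - 6*l + 9
(2) = -b^2 + 10*b + 11
(3) = 18*m^2 + 7*m - 1
(4) = -6*a*r^2 - 2*r^3 + r*(8*a^2 + 50*a + 50)
(5) = 48*t^3 + 312*t^2 - 192*t - 168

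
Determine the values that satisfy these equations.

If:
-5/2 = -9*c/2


Then:
c = 5/9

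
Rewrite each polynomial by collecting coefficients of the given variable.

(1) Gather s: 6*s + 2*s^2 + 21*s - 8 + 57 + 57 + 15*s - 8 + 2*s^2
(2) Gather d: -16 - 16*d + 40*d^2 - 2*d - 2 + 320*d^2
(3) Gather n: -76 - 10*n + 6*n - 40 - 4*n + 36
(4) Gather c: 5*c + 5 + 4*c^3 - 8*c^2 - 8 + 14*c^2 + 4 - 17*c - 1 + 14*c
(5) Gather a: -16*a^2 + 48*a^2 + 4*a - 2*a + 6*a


(1) = 4*s^2 + 42*s + 98
(2) = 360*d^2 - 18*d - 18
(3) = -8*n - 80
(4) = 4*c^3 + 6*c^2 + 2*c
(5) = 32*a^2 + 8*a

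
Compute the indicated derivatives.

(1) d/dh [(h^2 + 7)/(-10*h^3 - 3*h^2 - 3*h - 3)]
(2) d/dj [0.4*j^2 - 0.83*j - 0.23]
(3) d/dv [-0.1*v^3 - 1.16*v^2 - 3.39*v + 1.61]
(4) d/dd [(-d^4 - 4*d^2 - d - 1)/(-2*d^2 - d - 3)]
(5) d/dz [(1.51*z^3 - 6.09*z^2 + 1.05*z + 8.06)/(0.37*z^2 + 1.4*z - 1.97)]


(1) = (10*h^4 + 207*h^2 + 36*h + 21)/(100*h^6 + 60*h^5 + 69*h^4 + 78*h^3 + 27*h^2 + 18*h + 9)
(2) = 0.8*j - 0.83
(3) = -0.3*v^2 - 2.32*v - 3.39
(4) = (-(4*d + 1)*(d^4 + 4*d^2 + d + 1) + (2*d^2 + d + 3)*(4*d^3 + 8*d + 1))/(2*d^2 + d + 3)^2
(5) = (0.5587*z^4 + 4.228*z^3 - 17.8386*z^2 + 18.0302*z - 13.3525)/(0.1369*z^4 + 1.036*z^3 + 0.5022*z^2 - 5.516*z + 3.8809)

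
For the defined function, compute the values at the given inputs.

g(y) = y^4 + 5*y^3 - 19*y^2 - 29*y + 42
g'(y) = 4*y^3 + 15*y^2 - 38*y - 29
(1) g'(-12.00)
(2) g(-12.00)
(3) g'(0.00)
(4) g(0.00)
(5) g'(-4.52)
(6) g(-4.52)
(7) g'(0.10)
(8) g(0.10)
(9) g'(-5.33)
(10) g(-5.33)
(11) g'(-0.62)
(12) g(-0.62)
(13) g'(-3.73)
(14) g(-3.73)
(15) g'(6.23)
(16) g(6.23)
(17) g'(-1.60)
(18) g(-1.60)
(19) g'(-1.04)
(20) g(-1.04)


(1) = -4325.00
(2) = 9750.00
(3) = -29.00
(4) = 42.00
(5) = 79.83
(6) = -259.42
(7) = -32.65
(8) = 38.92
(9) = -6.00
(10) = -293.23
(11) = -0.63
(12) = 51.63
(13) = 113.85
(14) = -180.08
(15) = 1283.67
(16) = 1839.35
(17) = 53.82
(18) = 25.83
(19) = 22.24
(20) = 47.16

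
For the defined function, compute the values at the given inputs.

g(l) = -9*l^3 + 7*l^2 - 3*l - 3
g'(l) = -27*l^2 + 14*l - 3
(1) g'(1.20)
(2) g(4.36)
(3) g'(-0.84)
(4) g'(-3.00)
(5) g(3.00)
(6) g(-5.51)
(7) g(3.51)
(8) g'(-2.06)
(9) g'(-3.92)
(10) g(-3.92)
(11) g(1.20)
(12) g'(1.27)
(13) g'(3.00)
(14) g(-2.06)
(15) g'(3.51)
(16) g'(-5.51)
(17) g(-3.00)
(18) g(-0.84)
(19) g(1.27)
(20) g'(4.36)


(1) = -25.08
(2) = -628.95
(3) = -33.81
(4) = -288.00
(5) = -192.00
(6) = 1731.61
(7) = -316.48
(8) = -146.42
(9) = -472.77
(10) = 658.45
(11) = -12.07
(12) = -28.77
(13) = -204.00
(14) = 111.56
(15) = -286.50
(16) = -899.86
(17) = 312.00
(18) = 9.79
(19) = -13.96
(20) = -455.22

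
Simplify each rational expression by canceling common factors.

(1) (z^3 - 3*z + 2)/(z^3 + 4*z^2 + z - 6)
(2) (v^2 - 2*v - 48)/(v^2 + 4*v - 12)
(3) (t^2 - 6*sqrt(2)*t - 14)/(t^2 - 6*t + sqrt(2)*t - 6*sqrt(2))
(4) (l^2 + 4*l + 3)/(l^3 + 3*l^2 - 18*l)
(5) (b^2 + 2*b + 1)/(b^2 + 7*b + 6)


(1) = (z - 1)/(z + 3)
(2) = (v - 8)/(v - 2)
(3) = (t - 7*sqrt(2))/(t - 6)
(4) = (l^2 + 4*l + 3)/(l^3 + 3*l^2 - 18*l)
(5) = (b + 1)/(b + 6)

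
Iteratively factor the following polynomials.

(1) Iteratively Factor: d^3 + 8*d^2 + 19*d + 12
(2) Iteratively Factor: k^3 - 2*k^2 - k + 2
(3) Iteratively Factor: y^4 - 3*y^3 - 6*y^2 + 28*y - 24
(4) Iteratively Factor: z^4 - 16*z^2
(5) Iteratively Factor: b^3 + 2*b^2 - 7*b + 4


(1) = (d + 4)*(d^2 + 4*d + 3) = (d + 3)*(d + 4)*(d + 1)
(2) = (k - 1)*(k^2 - k - 2) = (k - 2)*(k - 1)*(k + 1)
(3) = (y + 3)*(y^3 - 6*y^2 + 12*y - 8) = (y - 2)*(y + 3)*(y^2 - 4*y + 4) = (y - 2)^2*(y + 3)*(y - 2)
(4) = (z)*(z^3 - 16*z) = z*(z - 4)*(z^2 + 4*z) = z*(z - 4)*(z + 4)*(z)
(5) = (b + 4)*(b^2 - 2*b + 1) = (b - 1)*(b + 4)*(b - 1)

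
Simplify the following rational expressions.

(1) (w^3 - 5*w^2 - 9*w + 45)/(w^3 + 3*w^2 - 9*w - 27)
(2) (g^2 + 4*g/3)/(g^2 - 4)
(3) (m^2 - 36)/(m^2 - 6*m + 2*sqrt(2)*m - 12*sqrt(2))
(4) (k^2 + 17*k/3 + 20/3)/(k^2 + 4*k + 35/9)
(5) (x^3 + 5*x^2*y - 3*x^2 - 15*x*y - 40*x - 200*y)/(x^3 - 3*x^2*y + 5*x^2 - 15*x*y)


(1) = (w - 5)/(w + 3)
(2) = (3*g^2 + 4*g)/(3*g^2 - 12)
(3) = (m + 6)/(m + 2*sqrt(2))
(4) = (3*k + 12)/(3*k + 7)
(5) = (x^2 + 5*x*y - 8*x - 40*y)/(x^2 - 3*x*y)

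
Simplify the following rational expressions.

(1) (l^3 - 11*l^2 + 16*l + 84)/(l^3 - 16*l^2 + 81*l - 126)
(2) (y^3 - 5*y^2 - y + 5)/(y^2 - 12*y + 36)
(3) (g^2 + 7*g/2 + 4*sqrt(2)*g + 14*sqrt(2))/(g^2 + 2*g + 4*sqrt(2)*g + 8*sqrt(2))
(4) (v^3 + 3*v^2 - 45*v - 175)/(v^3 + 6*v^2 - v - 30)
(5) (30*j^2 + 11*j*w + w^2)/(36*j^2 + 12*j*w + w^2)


(1) = (l + 2)/(l - 3)
(2) = (y^3 - 5*y^2 - y + 5)/(y^2 - 12*y + 36)
(3) = (2*g + 7)/(2*g + 4)
(4) = (v^2 - 2*v - 35)/(v^2 + v - 6)
(5) = (5*j + w)/(6*j + w)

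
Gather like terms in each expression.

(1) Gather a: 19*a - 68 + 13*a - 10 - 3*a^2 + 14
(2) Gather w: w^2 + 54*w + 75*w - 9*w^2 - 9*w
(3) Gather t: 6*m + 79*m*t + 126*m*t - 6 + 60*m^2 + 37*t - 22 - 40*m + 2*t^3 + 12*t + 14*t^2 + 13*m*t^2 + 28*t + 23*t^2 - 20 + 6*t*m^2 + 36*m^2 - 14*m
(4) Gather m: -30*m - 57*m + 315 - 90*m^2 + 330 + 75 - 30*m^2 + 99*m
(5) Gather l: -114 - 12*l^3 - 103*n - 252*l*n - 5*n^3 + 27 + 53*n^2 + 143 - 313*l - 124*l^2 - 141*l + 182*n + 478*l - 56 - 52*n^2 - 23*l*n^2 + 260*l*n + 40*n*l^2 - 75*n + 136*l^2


(1) = -3*a^2 + 32*a - 64
(2) = -8*w^2 + 120*w
(3) = 96*m^2 - 48*m + 2*t^3 + t^2*(13*m + 37) + t*(6*m^2 + 205*m + 77) - 48
(4) = -120*m^2 + 12*m + 720
(5) = -12*l^3 + l^2*(40*n + 12) + l*(-23*n^2 + 8*n + 24) - 5*n^3 + n^2 + 4*n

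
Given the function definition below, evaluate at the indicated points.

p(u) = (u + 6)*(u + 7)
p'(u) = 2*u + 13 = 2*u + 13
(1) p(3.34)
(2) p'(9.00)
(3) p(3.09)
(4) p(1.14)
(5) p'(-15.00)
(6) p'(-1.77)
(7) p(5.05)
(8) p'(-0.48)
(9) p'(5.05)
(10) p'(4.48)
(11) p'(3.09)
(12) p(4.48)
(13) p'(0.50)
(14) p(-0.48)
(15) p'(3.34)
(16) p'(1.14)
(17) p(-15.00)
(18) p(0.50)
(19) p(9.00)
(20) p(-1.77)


(1) = 96.58
(2) = 31.00
(3) = 91.72
(4) = 58.12
(5) = -17.00
(6) = 9.46
(7) = 133.15
(8) = 12.04
(9) = 23.10
(10) = 21.96
(11) = 19.18
(12) = 120.31
(13) = 14.00
(14) = 35.99
(15) = 19.68
(16) = 15.28
(17) = 72.00
(18) = 48.75
(19) = 240.00
(20) = 22.12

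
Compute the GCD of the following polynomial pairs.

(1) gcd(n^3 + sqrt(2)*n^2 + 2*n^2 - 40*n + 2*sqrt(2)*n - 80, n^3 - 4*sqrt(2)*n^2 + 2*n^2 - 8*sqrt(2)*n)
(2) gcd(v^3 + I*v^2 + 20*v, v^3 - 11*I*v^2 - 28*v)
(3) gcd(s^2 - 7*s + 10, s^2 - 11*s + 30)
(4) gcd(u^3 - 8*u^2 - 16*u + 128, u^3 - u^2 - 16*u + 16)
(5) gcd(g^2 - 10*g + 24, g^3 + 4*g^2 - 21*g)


(1) = gcd((n + 2)*(n - 4*sqrt(2))*(n + 5*sqrt(2)), n*(n + 2)*(n - 4*sqrt(2))) = n^2 + n*(2 - 4*sqrt(2)) - 8*sqrt(2)
(2) = gcd(v*(v - 4*I)*(v + 5*I), v*(v - 7*I)*(v - 4*I)) = v^2 - 4*I*v
(3) = gcd((s - 5)*(s - 2), (s - 6)*(s - 5)) = s - 5
(4) = gcd((u - 8)*(u - 4)*(u + 4), (u - 4)*(u - 1)*(u + 4)) = u^2 - 16
(5) = 1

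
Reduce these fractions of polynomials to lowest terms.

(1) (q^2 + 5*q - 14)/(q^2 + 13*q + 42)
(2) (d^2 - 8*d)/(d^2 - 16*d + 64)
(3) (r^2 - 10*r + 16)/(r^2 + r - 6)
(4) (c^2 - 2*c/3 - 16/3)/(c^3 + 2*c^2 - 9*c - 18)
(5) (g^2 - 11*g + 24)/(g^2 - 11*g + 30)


(1) = (q - 2)/(q + 6)
(2) = d/(d - 8)
(3) = (r - 8)/(r + 3)
(4) = (3*c - 8)/(3*c^2 - 27)
(5) = (g^2 - 11*g + 24)/(g^2 - 11*g + 30)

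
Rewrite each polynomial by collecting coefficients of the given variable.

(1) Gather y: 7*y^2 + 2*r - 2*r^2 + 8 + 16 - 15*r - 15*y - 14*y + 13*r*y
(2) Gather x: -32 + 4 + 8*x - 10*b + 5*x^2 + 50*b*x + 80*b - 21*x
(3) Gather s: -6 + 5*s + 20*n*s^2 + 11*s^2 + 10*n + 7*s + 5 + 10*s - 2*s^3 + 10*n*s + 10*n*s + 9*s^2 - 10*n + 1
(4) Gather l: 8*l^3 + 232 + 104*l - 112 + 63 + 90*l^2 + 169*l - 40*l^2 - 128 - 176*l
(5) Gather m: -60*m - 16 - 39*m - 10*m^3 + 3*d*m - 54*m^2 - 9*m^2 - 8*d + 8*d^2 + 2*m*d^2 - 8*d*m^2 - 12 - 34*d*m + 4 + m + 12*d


(1) = -2*r^2 - 13*r + 7*y^2 + y*(13*r - 29) + 24
(2) = 70*b + 5*x^2 + x*(50*b - 13) - 28
(3) = -2*s^3 + s^2*(20*n + 20) + s*(20*n + 22)
(4) = 8*l^3 + 50*l^2 + 97*l + 55
(5) = 8*d^2 + 4*d - 10*m^3 + m^2*(-8*d - 63) + m*(2*d^2 - 31*d - 98) - 24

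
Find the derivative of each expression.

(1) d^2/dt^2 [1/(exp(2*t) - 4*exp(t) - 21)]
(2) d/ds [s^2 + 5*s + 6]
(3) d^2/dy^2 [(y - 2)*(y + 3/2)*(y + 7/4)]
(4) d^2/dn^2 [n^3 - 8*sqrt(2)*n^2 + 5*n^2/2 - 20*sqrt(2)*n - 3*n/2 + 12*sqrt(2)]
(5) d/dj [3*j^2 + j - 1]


(1) = 4*((1 - exp(t))*(-exp(2*t) + 4*exp(t) + 21) - 2*(exp(t) - 2)^2*exp(t))*exp(t)/(-exp(2*t) + 4*exp(t) + 21)^3
(2) = 2*s + 5
(3) = 6*y + 5/2
(4) = 6*n - 16*sqrt(2) + 5
(5) = 6*j + 1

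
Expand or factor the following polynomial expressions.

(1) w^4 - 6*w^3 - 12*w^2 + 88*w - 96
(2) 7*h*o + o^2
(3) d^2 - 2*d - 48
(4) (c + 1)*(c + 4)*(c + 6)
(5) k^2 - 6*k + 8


(1) = (w - 6)*(w - 2)^2*(w + 4)
(2) = o*(7*h + o)
(3) = (d - 8)*(d + 6)
(4) = c^3 + 11*c^2 + 34*c + 24
(5) = (k - 4)*(k - 2)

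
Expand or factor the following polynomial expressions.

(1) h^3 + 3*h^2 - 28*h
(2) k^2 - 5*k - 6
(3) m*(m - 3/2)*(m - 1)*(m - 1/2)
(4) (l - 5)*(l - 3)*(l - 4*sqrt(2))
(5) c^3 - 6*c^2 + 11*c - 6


(1) = h*(h - 4)*(h + 7)
(2) = (k - 6)*(k + 1)
(3) = m^4 - 3*m^3 + 11*m^2/4 - 3*m/4
(4) = l^3 - 8*l^2 - 4*sqrt(2)*l^2 + 15*l + 32*sqrt(2)*l - 60*sqrt(2)
(5) = (c - 3)*(c - 2)*(c - 1)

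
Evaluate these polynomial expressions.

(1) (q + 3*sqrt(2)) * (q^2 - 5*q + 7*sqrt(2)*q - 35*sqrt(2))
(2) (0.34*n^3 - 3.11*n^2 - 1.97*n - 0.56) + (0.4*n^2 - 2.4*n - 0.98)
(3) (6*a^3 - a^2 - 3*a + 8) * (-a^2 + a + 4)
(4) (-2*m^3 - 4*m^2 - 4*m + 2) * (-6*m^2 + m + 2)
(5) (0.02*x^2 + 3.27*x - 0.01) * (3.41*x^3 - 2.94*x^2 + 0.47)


(1) = q^3 - 5*q^2 + 10*sqrt(2)*q^2 - 50*sqrt(2)*q + 42*q - 210
(2) = 0.34*n^3 - 2.71*n^2 - 4.37*n - 1.54
(3) = -6*a^5 + 7*a^4 + 26*a^3 - 15*a^2 - 4*a + 32
(4) = 12*m^5 + 22*m^4 + 16*m^3 - 24*m^2 - 6*m + 4
(5) = 0.0682*x^5 + 11.0919*x^4 - 9.6479*x^3 + 0.0388*x^2 + 1.5369*x - 0.0047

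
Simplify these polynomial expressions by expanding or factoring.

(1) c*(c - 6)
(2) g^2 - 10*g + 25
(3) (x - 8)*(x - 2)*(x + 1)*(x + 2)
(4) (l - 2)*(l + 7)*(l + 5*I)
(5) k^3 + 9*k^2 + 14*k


(1) = c^2 - 6*c
(2) = (g - 5)^2
(3) = x^4 - 7*x^3 - 12*x^2 + 28*x + 32
(4) = l^3 + 5*l^2 + 5*I*l^2 - 14*l + 25*I*l - 70*I
(5) = k*(k + 2)*(k + 7)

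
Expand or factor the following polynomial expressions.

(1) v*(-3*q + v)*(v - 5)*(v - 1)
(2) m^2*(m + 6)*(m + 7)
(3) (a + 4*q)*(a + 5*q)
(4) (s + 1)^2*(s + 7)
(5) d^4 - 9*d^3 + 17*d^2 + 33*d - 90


(1) = -3*q*v^3 + 18*q*v^2 - 15*q*v + v^4 - 6*v^3 + 5*v^2
(2) = m^4 + 13*m^3 + 42*m^2
(3) = a^2 + 9*a*q + 20*q^2
(4) = s^3 + 9*s^2 + 15*s + 7
(5) = (d - 5)*(d - 3)^2*(d + 2)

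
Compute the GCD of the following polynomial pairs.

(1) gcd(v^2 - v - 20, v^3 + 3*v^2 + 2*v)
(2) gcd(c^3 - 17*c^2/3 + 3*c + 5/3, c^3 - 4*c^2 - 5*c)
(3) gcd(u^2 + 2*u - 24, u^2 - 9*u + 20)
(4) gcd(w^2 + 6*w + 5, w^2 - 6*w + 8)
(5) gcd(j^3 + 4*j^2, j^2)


(1) = gcd((v - 5)*(v + 4), v*(v + 1)*(v + 2)) = 1
(2) = gcd((c - 5)*(c - 1)*(c + 1/3), c*(c - 5)*(c + 1)) = c - 5
(3) = u - 4
(4) = 1
(5) = gcd(j^2*(j + 4), j^2) = j^2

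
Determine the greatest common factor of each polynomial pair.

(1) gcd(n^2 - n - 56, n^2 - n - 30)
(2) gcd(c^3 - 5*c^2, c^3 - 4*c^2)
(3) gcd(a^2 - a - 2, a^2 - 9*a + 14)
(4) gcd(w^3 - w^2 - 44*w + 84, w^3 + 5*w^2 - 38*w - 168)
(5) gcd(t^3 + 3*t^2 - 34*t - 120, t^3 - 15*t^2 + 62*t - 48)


(1) = gcd((n - 8)*(n + 7), (n - 6)*(n + 5)) = 1
(2) = gcd(c^2*(c - 5), c^2*(c - 4)) = c^2
(3) = gcd((a - 2)*(a + 1), (a - 7)*(a - 2)) = a - 2
(4) = gcd((w - 6)*(w - 2)*(w + 7), (w - 6)*(w + 4)*(w + 7)) = w^2 + w - 42
(5) = gcd((t - 6)*(t + 4)*(t + 5), (t - 8)*(t - 6)*(t - 1)) = t - 6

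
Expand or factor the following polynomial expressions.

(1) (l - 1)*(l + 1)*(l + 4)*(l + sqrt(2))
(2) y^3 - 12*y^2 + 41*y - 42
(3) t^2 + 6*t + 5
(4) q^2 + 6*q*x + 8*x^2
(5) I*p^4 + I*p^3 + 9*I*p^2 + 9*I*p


(1) = l^4 + sqrt(2)*l^3 + 4*l^3 - l^2 + 4*sqrt(2)*l^2 - 4*l - sqrt(2)*l - 4*sqrt(2)
(2) = (y - 7)*(y - 3)*(y - 2)
(3) = (t + 1)*(t + 5)
(4) = (q + 2*x)*(q + 4*x)
(5) = p*(p - 3*I)*(p + 3*I)*(I*p + I)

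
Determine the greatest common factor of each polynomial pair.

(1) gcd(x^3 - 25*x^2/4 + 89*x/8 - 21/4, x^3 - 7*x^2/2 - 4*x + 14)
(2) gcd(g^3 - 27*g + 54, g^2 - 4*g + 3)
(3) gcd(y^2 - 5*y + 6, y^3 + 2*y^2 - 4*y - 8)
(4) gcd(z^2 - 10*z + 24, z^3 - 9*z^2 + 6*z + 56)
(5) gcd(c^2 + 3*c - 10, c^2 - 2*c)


(1) = gcd((x - 7/2)*(x - 2)*(x - 3/4), (x - 7/2)*(x - 2)*(x + 2)) = x^2 - 11*x/2 + 7
(2) = gcd((g - 3)^2*(g + 6), (g - 3)*(g - 1)) = g - 3
(3) = y - 2
(4) = z - 4
(5) = gcd((c - 2)*(c + 5), c*(c - 2)) = c - 2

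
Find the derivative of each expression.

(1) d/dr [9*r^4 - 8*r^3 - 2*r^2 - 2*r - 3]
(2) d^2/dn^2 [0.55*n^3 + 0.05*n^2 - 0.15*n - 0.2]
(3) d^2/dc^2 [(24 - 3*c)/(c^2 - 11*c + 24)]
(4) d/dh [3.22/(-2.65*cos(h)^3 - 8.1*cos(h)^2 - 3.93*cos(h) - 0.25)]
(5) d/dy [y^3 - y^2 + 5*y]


(1) = 36*r^3 - 24*r^2 - 4*r - 2
(2) = 3.3*n + 0.1
(3) = -6/(c^3 - 9*c^2 + 27*c - 27)
(4) = (25.599*sin(h)^2 - 52.164*cos(h) - 38.2536)*sin(h)/(2.65*cos(h)^3 + 8.1*cos(h)^2 + 3.93*cos(h) + 0.25)^2
(5) = 3*y^2 - 2*y + 5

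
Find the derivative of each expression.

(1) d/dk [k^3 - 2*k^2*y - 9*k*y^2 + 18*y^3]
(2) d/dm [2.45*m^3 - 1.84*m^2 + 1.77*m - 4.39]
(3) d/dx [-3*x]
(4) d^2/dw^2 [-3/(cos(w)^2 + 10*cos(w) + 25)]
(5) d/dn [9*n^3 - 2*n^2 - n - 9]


(1) = 3*k^2 - 4*k*y - 9*y^2
(2) = 7.35*m^2 - 3.68*m + 1.77
(3) = -3
(4) = 6*(-5*cos(w) + cos(2*w) - 2)/(cos(w) + 5)^4
(5) = 27*n^2 - 4*n - 1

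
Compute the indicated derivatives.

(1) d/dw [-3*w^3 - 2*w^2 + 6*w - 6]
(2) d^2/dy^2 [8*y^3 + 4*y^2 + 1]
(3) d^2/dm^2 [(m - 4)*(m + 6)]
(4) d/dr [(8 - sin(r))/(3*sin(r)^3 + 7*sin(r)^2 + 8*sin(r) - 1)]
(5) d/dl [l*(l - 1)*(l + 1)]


(1) = -9*w^2 - 4*w + 6
(2) = 48*y + 8
(3) = 2
(4) = (6*sin(r)^3 - 65*sin(r)^2 - 112*sin(r) - 63)*cos(r)/(3*sin(r)^3 + 7*sin(r)^2 + 8*sin(r) - 1)^2
(5) = 3*l^2 - 1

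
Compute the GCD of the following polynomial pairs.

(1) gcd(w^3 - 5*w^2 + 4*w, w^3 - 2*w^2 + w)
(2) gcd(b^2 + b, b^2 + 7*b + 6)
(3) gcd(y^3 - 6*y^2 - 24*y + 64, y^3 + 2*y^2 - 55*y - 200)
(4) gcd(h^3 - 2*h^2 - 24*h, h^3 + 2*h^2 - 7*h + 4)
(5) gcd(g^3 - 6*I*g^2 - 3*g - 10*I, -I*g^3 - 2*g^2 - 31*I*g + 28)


(1) = gcd(w*(w - 4)*(w - 1), w*(w - 1)^2) = w^2 - w
(2) = gcd(b*(b + 1), (b + 1)*(b + 6)) = b + 1
(3) = y - 8
(4) = gcd(h*(h - 6)*(h + 4), (h - 1)^2*(h + 4)) = h + 4
(5) = gcd((g - 5*I)*(g - 2*I)*(g + I), (g - 7*I)*(g + 4*I)*(-I*g + 1)) = g + I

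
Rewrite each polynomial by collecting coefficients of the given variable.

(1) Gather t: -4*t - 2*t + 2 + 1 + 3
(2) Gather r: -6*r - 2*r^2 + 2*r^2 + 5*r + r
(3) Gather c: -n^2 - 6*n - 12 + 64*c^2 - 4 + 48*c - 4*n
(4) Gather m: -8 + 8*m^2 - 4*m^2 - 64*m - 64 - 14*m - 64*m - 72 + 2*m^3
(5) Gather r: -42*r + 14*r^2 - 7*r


(1) = 6 - 6*t
(2) = 0
(3) = 64*c^2 + 48*c - n^2 - 10*n - 16
(4) = 2*m^3 + 4*m^2 - 142*m - 144
(5) = 14*r^2 - 49*r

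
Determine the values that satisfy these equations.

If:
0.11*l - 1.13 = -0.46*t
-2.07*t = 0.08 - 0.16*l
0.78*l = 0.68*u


Then:
l = 7.89
t = 0.57
u = 9.05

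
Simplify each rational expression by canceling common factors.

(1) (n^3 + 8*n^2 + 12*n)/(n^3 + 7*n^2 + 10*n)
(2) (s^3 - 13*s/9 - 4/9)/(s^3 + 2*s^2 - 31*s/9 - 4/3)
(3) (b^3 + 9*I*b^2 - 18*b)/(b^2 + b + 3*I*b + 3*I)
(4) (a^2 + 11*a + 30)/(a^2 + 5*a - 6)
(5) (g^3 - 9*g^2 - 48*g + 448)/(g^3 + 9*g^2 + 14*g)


(1) = (n + 6)/(n + 5)
(2) = (s + 1)/(s + 3)
(3) = (b^2 + 6*I*b)/(b + 1)
(4) = (a + 5)/(a - 1)
(5) = (g^2 - 16*g + 64)/(g^2 + 2*g)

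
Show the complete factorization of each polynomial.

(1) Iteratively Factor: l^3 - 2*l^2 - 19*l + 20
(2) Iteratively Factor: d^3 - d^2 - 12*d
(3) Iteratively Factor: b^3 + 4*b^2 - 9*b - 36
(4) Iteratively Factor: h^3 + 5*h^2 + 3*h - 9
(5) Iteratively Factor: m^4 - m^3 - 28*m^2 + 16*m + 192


(1) = (l + 4)*(l^2 - 6*l + 5) = (l - 1)*(l + 4)*(l - 5)
(2) = (d + 3)*(d^2 - 4*d) = (d - 4)*(d + 3)*(d)
(3) = (b + 3)*(b^2 + b - 12) = (b - 3)*(b + 3)*(b + 4)
(4) = (h - 1)*(h^2 + 6*h + 9) = (h - 1)*(h + 3)*(h + 3)
(5) = (m + 3)*(m^3 - 4*m^2 - 16*m + 64) = (m + 3)*(m + 4)*(m^2 - 8*m + 16) = (m - 4)*(m + 3)*(m + 4)*(m - 4)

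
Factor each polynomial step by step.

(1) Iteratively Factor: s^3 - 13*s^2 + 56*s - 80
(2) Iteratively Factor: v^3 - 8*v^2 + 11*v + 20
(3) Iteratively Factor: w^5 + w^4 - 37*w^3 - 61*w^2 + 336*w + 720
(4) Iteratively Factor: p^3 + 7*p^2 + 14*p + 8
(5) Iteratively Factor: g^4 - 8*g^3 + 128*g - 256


(1) = (s - 4)*(s^2 - 9*s + 20) = (s - 5)*(s - 4)*(s - 4)
(2) = (v - 5)*(v^2 - 3*v - 4) = (v - 5)*(v + 1)*(v - 4)
(3) = (w + 4)*(w^4 - 3*w^3 - 25*w^2 + 39*w + 180) = (w - 5)*(w + 4)*(w^3 + 2*w^2 - 15*w - 36) = (w - 5)*(w - 4)*(w + 4)*(w^2 + 6*w + 9) = (w - 5)*(w - 4)*(w + 3)*(w + 4)*(w + 3)
(4) = (p + 1)*(p^2 + 6*p + 8) = (p + 1)*(p + 4)*(p + 2)
(5) = (g - 4)*(g^3 - 4*g^2 - 16*g + 64) = (g - 4)*(g + 4)*(g^2 - 8*g + 16) = (g - 4)^2*(g + 4)*(g - 4)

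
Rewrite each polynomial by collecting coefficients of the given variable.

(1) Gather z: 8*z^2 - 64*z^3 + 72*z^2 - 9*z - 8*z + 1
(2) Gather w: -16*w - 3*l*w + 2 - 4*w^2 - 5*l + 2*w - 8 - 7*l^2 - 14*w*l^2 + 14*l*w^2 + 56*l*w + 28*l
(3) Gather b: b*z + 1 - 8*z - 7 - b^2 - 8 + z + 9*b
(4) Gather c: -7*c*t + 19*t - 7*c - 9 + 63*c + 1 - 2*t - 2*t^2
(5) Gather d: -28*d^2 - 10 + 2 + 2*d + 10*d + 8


(1) = -64*z^3 + 80*z^2 - 17*z + 1
(2) = -7*l^2 + 23*l + w^2*(14*l - 4) + w*(-14*l^2 + 53*l - 14) - 6
(3) = -b^2 + b*(z + 9) - 7*z - 14
(4) = c*(56 - 7*t) - 2*t^2 + 17*t - 8
(5) = -28*d^2 + 12*d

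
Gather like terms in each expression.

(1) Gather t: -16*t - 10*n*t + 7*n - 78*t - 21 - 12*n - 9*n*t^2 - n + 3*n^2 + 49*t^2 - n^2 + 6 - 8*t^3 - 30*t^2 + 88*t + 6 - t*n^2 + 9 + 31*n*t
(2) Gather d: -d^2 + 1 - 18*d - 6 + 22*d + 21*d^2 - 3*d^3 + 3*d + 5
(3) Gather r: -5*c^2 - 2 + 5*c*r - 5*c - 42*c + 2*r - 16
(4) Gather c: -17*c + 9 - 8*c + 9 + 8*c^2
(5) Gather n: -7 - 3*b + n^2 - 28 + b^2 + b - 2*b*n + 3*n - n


(1) = 2*n^2 - 6*n - 8*t^3 + t^2*(19 - 9*n) + t*(-n^2 + 21*n - 6)
(2) = -3*d^3 + 20*d^2 + 7*d
(3) = -5*c^2 - 47*c + r*(5*c + 2) - 18
(4) = 8*c^2 - 25*c + 18
(5) = b^2 - 2*b + n^2 + n*(2 - 2*b) - 35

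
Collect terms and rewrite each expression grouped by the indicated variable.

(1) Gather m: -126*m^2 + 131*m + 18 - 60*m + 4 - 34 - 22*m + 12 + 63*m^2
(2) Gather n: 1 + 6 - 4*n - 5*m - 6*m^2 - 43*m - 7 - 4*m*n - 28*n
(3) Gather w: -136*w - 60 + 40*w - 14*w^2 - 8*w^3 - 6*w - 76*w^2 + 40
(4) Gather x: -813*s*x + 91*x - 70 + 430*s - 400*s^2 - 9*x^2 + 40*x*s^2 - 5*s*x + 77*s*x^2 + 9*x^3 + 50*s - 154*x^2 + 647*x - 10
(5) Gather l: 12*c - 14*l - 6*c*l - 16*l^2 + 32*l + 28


(1) = -63*m^2 + 49*m
(2) = -6*m^2 - 48*m + n*(-4*m - 32)
(3) = -8*w^3 - 90*w^2 - 102*w - 20
(4) = -400*s^2 + 480*s + 9*x^3 + x^2*(77*s - 163) + x*(40*s^2 - 818*s + 738) - 80
(5) = 12*c - 16*l^2 + l*(18 - 6*c) + 28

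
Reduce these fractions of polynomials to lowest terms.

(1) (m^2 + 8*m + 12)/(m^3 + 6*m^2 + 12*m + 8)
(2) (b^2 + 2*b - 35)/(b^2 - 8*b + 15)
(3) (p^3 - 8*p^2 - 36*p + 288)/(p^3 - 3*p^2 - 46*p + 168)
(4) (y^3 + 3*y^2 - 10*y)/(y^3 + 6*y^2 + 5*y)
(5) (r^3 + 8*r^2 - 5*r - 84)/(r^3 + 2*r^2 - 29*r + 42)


(1) = (m + 6)/(m^2 + 4*m + 4)
(2) = (b + 7)/(b - 3)
(3) = (p^2 - 2*p - 48)/(p^2 + 3*p - 28)
(4) = (y - 2)/(y + 1)
(5) = (r + 4)/(r - 2)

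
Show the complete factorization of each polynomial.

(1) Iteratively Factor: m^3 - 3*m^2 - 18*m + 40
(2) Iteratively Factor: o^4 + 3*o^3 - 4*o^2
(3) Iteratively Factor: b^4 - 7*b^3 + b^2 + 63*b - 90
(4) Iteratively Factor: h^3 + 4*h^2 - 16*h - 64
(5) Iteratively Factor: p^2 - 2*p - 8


(1) = (m - 2)*(m^2 - m - 20) = (m - 2)*(m + 4)*(m - 5)
(2) = (o - 1)*(o^3 + 4*o^2) = o*(o - 1)*(o^2 + 4*o) = o*(o - 1)*(o + 4)*(o)
(3) = (b - 3)*(b^3 - 4*b^2 - 11*b + 30) = (b - 3)*(b + 3)*(b^2 - 7*b + 10) = (b - 5)*(b - 3)*(b + 3)*(b - 2)
(4) = (h - 4)*(h^2 + 8*h + 16) = (h - 4)*(h + 4)*(h + 4)
(5) = (p - 4)*(p + 2)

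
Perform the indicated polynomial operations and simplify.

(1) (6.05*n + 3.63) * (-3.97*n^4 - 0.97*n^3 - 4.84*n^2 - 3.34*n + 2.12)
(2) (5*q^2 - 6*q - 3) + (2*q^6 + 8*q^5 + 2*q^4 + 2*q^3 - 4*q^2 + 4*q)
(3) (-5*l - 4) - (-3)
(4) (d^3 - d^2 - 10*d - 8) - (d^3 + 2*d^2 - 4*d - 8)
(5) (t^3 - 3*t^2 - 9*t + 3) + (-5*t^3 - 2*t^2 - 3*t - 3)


(1) = -24.0185*n^5 - 20.2796*n^4 - 32.8031*n^3 - 37.7762*n^2 + 0.7018*n + 7.6956
(2) = 2*q^6 + 8*q^5 + 2*q^4 + 2*q^3 + q^2 - 2*q - 3
(3) = -5*l - 1
(4) = -3*d^2 - 6*d
(5) = -4*t^3 - 5*t^2 - 12*t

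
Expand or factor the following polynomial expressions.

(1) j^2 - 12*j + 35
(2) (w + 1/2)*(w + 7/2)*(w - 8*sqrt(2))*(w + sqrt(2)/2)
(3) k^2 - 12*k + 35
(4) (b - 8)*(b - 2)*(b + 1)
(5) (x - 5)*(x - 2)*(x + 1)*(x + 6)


(1) = (j - 7)*(j - 5)
(2) = w^4 - 15*sqrt(2)*w^3/2 + 4*w^3 - 30*sqrt(2)*w^2 - 25*w^2/4 - 32*w - 105*sqrt(2)*w/8 - 14
(3) = (k - 7)*(k - 5)
(4) = b^3 - 9*b^2 + 6*b + 16
(5) = x^4 - 33*x^2 + 28*x + 60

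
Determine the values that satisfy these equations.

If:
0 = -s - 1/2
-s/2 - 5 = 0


Then:
No Solution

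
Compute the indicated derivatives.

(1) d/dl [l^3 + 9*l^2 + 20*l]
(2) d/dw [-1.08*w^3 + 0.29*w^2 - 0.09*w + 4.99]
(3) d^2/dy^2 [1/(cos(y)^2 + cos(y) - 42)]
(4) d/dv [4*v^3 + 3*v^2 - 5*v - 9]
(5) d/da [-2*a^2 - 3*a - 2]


(1) = 3*l^2 + 18*l + 20
(2) = -3.24*w^2 + 0.58*w - 0.09
(3) = (-4*sin(y)^4 + 171*sin(y)^2 - 153*cos(y)/4 - 3*cos(3*y)/4 - 81)/((cos(y) - 6)^3*(cos(y) + 7)^3)
(4) = 12*v^2 + 6*v - 5
(5) = -4*a - 3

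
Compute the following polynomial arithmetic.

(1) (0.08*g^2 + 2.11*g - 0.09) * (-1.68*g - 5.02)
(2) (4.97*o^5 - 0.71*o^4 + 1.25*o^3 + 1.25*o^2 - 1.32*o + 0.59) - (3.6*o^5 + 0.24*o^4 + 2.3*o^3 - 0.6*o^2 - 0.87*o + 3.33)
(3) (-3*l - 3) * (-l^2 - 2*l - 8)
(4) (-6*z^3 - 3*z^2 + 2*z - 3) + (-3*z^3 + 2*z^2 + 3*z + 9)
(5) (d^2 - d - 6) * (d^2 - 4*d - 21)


(1) = -0.1344*g^3 - 3.9464*g^2 - 10.441*g + 0.4518
(2) = 1.37*o^5 - 0.95*o^4 - 1.05*o^3 + 1.85*o^2 - 0.45*o - 2.74
(3) = 3*l^3 + 9*l^2 + 30*l + 24
(4) = -9*z^3 - z^2 + 5*z + 6
(5) = d^4 - 5*d^3 - 23*d^2 + 45*d + 126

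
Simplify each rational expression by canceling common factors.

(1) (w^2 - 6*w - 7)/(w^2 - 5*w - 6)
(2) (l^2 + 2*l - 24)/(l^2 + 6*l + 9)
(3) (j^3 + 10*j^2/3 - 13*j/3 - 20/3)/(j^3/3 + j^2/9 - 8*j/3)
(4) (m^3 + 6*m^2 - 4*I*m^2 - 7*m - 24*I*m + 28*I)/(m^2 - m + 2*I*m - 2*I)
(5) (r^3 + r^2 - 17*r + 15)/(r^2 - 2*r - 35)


(1) = (w - 7)/(w - 6)
(2) = (l^2 + 2*l - 24)/(l^2 + 6*l + 9)
(3) = (9*j^3 + 30*j^2 - 39*j - 60)/(3*j^3 + j^2 - 24*j)
(4) = (m^2 + m*(7 - 4*I) - 28*I)/(m + 2*I)
(5) = (r^2 - 4*r + 3)/(r - 7)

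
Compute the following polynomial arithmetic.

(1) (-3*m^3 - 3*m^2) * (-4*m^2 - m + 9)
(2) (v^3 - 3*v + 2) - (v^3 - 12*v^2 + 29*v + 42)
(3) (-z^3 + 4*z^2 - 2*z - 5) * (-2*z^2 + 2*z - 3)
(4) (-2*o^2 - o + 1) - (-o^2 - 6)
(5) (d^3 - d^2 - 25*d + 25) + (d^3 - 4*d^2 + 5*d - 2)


(1) = 12*m^5 + 15*m^4 - 24*m^3 - 27*m^2
(2) = 12*v^2 - 32*v - 40
(3) = 2*z^5 - 10*z^4 + 15*z^3 - 6*z^2 - 4*z + 15
(4) = -o^2 - o + 7
(5) = 2*d^3 - 5*d^2 - 20*d + 23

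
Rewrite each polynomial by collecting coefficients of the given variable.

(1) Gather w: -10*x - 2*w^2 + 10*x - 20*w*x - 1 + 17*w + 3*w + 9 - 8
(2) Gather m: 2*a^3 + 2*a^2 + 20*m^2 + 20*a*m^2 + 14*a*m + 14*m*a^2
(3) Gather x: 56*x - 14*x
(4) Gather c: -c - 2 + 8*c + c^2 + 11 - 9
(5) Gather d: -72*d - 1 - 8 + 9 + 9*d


(1) = -2*w^2 + w*(20 - 20*x)
(2) = 2*a^3 + 2*a^2 + m^2*(20*a + 20) + m*(14*a^2 + 14*a)
(3) = 42*x
(4) = c^2 + 7*c
(5) = -63*d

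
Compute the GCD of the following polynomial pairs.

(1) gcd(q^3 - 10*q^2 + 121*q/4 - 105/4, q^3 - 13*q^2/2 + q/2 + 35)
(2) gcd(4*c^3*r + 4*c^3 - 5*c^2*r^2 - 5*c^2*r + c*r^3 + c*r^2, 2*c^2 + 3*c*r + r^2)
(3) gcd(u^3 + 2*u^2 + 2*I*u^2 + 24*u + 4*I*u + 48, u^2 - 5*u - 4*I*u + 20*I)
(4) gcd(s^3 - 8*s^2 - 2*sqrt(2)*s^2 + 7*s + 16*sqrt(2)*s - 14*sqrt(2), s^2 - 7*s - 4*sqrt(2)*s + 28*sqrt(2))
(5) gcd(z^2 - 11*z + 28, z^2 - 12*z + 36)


(1) = gcd((q - 5)*(q - 7/2)*(q - 3/2), (q - 5)*(q - 7/2)*(q + 2)) = q^2 - 17*q/2 + 35/2
(2) = gcd((-4*c + r)*(-c + r)*(c*r + c), (c + r)*(2*c + r)) = 1
(3) = gcd((u + 2)*(u - 4*I)*(u + 6*I), (u - 5)*(u - 4*I)) = u - 4*I
(4) = s - 7
(5) = gcd((z - 7)*(z - 4), (z - 6)^2) = 1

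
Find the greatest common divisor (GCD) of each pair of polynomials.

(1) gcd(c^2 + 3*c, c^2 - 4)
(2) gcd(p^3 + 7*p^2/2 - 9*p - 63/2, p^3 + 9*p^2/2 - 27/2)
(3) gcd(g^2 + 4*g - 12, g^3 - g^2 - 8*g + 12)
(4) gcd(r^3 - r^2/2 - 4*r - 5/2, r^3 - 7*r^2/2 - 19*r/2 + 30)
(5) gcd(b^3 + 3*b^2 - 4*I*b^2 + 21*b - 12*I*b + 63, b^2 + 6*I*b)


(1) = gcd(c*(c + 3), (c - 2)*(c + 2)) = 1
(2) = p + 3
(3) = g - 2
(4) = gcd((r - 5/2)*(r + 1)^2, (r - 4)*(r - 5/2)*(r + 3)) = r - 5/2
(5) = 1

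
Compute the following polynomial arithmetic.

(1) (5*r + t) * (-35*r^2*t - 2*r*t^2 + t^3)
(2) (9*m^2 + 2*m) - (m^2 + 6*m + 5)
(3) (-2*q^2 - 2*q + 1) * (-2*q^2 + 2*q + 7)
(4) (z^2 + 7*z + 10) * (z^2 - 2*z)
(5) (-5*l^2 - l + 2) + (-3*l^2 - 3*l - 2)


(1) = -175*r^3*t - 45*r^2*t^2 + 3*r*t^3 + t^4
(2) = 8*m^2 - 4*m - 5
(3) = 4*q^4 - 20*q^2 - 12*q + 7
(4) = z^4 + 5*z^3 - 4*z^2 - 20*z
(5) = -8*l^2 - 4*l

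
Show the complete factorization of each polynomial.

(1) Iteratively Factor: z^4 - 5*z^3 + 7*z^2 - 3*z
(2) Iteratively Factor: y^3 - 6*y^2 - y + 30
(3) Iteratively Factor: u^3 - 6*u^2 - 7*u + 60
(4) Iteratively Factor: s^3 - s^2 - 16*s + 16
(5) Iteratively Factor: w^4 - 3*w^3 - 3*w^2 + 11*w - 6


(1) = (z)*(z^3 - 5*z^2 + 7*z - 3) = z*(z - 3)*(z^2 - 2*z + 1) = z*(z - 3)*(z - 1)*(z - 1)
(2) = (y - 5)*(y^2 - y - 6) = (y - 5)*(y - 3)*(y + 2)
(3) = (u - 5)*(u^2 - u - 12) = (u - 5)*(u - 4)*(u + 3)
(4) = (s - 1)*(s^2 - 16) = (s - 4)*(s - 1)*(s + 4)
(5) = (w + 2)*(w^3 - 5*w^2 + 7*w - 3) = (w - 1)*(w + 2)*(w^2 - 4*w + 3) = (w - 1)^2*(w + 2)*(w - 3)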